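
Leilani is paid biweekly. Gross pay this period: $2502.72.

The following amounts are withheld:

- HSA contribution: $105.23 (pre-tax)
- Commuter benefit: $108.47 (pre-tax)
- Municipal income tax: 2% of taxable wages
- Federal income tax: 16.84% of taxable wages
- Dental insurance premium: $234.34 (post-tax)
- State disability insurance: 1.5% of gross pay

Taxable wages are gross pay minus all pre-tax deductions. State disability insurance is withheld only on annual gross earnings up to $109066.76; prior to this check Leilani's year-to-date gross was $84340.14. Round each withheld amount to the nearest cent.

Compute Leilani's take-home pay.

$1585.89

Commuter benefit: $108.47
HSA contribution: $105.23
Pre-tax total = $108.47 + $105.23 = $213.70
Taxable wages = $2502.72 − $213.70 = $2289.02
Municipal income tax: $2289.02 × 0.02 = $45.78
Federal income tax: $2289.02 × 0.1684 = $385.47
State disability insurance: cap not yet reached, full $2502.72 is subject → $2502.72 × 0.015 = $37.54
Dental insurance premium: $234.34
Total deductions = $108.47 + $105.23 + $45.78 + $385.47 + $37.54 + $234.34 = $916.83
Net pay = $2502.72 − $916.83 = $1585.89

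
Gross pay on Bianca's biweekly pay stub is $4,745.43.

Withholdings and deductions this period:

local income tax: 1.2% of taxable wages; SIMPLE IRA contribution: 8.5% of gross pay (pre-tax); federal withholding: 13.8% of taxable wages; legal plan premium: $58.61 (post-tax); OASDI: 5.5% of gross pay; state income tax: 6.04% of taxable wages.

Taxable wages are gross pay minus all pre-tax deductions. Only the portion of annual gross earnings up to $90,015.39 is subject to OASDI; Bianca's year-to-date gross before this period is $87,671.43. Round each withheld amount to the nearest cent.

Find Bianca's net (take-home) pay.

$3,240.97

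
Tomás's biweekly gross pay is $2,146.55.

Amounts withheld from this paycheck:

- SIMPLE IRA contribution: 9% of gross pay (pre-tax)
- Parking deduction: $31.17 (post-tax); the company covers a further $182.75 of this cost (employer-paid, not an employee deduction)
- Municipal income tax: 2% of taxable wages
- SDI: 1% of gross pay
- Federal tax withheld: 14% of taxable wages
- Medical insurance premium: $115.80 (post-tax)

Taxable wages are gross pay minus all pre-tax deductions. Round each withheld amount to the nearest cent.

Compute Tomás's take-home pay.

SIMPLE IRA contribution: $2,146.55 × 0.09 = $193.19
Taxable wages = $2,146.55 − $193.19 = $1,953.36
Municipal income tax: $1,953.36 × 0.02 = $39.07
Federal tax withheld: $1,953.36 × 0.14 = $273.47
SDI: $2,146.55 × 0.01 = $21.47
Parking deduction: $31.17
Medical insurance premium: $115.80
(Employer's $182.75 toward parking deduction is not withheld from the employee.)
Total deductions = $193.19 + $39.07 + $273.47 + $21.47 + $31.17 + $115.80 = $674.17
Net pay = $2,146.55 − $674.17 = $1,472.38

$1,472.38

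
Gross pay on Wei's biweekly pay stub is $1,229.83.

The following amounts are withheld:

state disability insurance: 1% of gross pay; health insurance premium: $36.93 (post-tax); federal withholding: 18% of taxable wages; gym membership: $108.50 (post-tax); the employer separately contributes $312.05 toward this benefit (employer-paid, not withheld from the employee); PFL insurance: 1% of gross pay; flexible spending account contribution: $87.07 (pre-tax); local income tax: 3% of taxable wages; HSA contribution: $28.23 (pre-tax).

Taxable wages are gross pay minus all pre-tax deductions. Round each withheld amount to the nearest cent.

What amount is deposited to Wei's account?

Flexible spending account contribution: $87.07
HSA contribution: $28.23
Pre-tax total = $87.07 + $28.23 = $115.30
Taxable wages = $1,229.83 − $115.30 = $1,114.53
Local income tax: $1,114.53 × 0.03 = $33.44
Federal withholding: $1,114.53 × 0.18 = $200.62
State disability insurance: $1,229.83 × 0.01 = $12.30
PFL insurance: $1,229.83 × 0.01 = $12.30
Health insurance premium: $36.93
Gym membership: $108.50
(Employer's $312.05 toward gym membership is not withheld from the employee.)
Total deductions = $87.07 + $28.23 + $33.44 + $200.62 + $12.30 + $12.30 + $36.93 + $108.50 = $519.39
Net pay = $1,229.83 − $519.39 = $710.44

$710.44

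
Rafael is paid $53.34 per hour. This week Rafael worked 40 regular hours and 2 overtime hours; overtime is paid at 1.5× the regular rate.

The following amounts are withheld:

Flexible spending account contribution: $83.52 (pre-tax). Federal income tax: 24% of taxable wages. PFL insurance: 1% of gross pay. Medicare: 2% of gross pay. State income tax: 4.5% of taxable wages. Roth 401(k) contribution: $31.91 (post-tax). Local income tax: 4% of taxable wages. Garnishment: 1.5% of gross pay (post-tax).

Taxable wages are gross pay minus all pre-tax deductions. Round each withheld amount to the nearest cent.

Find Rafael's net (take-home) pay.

$1,356.71

Regular pay: 40 × $53.34 = $2,133.60
Overtime pay: 2 × $53.34 × 1.5 = $160.02
Gross pay = $2,133.60 + $160.02 = $2,293.62
Flexible spending account contribution: $83.52
Taxable wages = $2,293.62 − $83.52 = $2,210.10
State income tax: $2,210.10 × 0.045 = $99.45
Federal income tax: $2,210.10 × 0.24 = $530.42
Local income tax: $2,210.10 × 0.04 = $88.40
Medicare: $2,293.62 × 0.02 = $45.87
PFL insurance: $2,293.62 × 0.01 = $22.94
Garnishment: $2,293.62 × 0.015 = $34.40
Roth 401(k) contribution: $31.91
Total deductions = $83.52 + $99.45 + $530.42 + $88.40 + $45.87 + $22.94 + $34.40 + $31.91 = $936.91
Net pay = $2,293.62 − $936.91 = $1,356.71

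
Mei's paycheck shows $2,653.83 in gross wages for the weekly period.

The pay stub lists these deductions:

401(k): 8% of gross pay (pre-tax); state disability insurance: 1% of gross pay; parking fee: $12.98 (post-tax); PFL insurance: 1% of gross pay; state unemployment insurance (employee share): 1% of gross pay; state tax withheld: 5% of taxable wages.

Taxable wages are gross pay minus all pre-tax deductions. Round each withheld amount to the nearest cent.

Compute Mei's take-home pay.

401(k): $2,653.83 × 0.08 = $212.31
Taxable wages = $2,653.83 − $212.31 = $2,441.52
State tax withheld: $2,441.52 × 0.05 = $122.08
PFL insurance: $2,653.83 × 0.01 = $26.54
State disability insurance: $2,653.83 × 0.01 = $26.54
State unemployment insurance (employee share): $2,653.83 × 0.01 = $26.54
Parking fee: $12.98
Total deductions = $212.31 + $122.08 + $26.54 + $26.54 + $26.54 + $12.98 = $426.99
Net pay = $2,653.83 − $426.99 = $2,226.84

$2,226.84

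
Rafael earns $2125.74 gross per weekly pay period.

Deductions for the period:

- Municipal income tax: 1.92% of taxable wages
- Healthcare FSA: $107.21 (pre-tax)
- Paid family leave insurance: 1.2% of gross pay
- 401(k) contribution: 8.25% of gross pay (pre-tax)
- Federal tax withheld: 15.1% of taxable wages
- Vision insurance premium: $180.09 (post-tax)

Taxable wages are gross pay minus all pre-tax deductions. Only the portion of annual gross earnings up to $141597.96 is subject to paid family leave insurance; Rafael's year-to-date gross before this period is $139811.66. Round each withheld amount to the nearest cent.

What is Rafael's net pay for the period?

$1327.92

Healthcare FSA: $107.21
401(k) contribution: $2125.74 × 0.0825 = $175.37
Pre-tax total = $107.21 + $175.37 = $282.58
Taxable wages = $2125.74 − $282.58 = $1843.16
Municipal income tax: $1843.16 × 0.0192 = $35.39
Federal tax withheld: $1843.16 × 0.151 = $278.32
Paid family leave insurance: only $141597.96 − $139811.66 = $1786.30 of this check is subject → $1786.30 × 0.012 = $21.44
Vision insurance premium: $180.09
Total deductions = $107.21 + $175.37 + $35.39 + $278.32 + $21.44 + $180.09 = $797.82
Net pay = $2125.74 − $797.82 = $1327.92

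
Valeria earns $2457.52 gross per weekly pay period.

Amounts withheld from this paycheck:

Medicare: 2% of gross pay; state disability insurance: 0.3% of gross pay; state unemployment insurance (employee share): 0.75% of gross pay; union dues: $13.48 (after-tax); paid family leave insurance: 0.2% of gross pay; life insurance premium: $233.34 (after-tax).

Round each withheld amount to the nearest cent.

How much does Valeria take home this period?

Paid family leave insurance: $2457.52 × 0.002 = $4.92
State disability insurance: $2457.52 × 0.003 = $7.37
Medicare: $2457.52 × 0.02 = $49.15
State unemployment insurance (employee share): $2457.52 × 0.0075 = $18.43
Union dues: $13.48
Life insurance premium: $233.34
Total deductions = $4.92 + $7.37 + $49.15 + $18.43 + $13.48 + $233.34 = $326.69
Net pay = $2457.52 − $326.69 = $2130.83

$2130.83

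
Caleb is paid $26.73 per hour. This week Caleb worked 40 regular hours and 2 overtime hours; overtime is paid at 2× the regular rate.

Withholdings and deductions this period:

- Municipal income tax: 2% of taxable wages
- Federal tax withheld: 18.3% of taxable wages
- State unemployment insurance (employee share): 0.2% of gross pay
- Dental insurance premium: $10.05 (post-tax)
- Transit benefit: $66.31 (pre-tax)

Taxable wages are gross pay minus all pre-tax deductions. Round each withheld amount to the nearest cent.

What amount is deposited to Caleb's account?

Regular pay: 40 × $26.73 = $1069.20
Overtime pay: 2 × $26.73 × 2 = $106.92
Gross pay = $1069.20 + $106.92 = $1176.12
Transit benefit: $66.31
Taxable wages = $1176.12 − $66.31 = $1109.81
Federal tax withheld: $1109.81 × 0.183 = $203.10
Municipal income tax: $1109.81 × 0.02 = $22.20
State unemployment insurance (employee share): $1176.12 × 0.002 = $2.35
Dental insurance premium: $10.05
Total deductions = $66.31 + $203.10 + $22.20 + $2.35 + $10.05 = $304.01
Net pay = $1176.12 − $304.01 = $872.11

$872.11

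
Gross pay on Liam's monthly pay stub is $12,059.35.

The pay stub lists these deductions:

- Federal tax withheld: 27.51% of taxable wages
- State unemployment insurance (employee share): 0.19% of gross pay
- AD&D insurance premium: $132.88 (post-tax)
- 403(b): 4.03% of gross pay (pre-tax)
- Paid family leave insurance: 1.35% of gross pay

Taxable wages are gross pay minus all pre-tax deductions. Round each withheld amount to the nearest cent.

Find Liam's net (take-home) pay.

$8,070.94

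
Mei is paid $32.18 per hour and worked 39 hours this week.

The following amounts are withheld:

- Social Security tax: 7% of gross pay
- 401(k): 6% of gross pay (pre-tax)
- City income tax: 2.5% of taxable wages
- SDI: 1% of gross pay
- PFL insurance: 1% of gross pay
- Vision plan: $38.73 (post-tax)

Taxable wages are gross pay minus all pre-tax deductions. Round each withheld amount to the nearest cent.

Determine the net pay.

$998.55

Gross pay: 39 × $32.18 = $1255.02
401(k): $1255.02 × 0.06 = $75.30
Taxable wages = $1255.02 − $75.30 = $1179.72
City income tax: $1179.72 × 0.025 = $29.49
PFL insurance: $1255.02 × 0.01 = $12.55
SDI: $1255.02 × 0.01 = $12.55
Social Security tax: $1255.02 × 0.07 = $87.85
Vision plan: $38.73
Total deductions = $75.30 + $29.49 + $12.55 + $12.55 + $87.85 + $38.73 = $256.47
Net pay = $1255.02 − $256.47 = $998.55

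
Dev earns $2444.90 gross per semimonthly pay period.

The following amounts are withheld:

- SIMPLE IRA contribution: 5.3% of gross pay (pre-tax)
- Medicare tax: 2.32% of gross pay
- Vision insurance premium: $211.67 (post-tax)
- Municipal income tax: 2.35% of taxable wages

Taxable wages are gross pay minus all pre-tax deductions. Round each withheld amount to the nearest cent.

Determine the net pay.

$1992.52

SIMPLE IRA contribution: $2444.90 × 0.053 = $129.58
Taxable wages = $2444.90 − $129.58 = $2315.32
Municipal income tax: $2315.32 × 0.0235 = $54.41
Medicare tax: $2444.90 × 0.0232 = $56.72
Vision insurance premium: $211.67
Total deductions = $129.58 + $54.41 + $56.72 + $211.67 = $452.38
Net pay = $2444.90 − $452.38 = $1992.52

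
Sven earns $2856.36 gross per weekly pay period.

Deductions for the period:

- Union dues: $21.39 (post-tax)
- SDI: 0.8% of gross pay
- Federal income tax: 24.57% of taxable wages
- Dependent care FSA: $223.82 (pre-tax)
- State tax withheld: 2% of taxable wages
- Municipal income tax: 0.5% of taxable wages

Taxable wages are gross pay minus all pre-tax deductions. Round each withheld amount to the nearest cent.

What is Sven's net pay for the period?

$1875.67

Dependent care FSA: $223.82
Taxable wages = $2856.36 − $223.82 = $2632.54
Municipal income tax: $2632.54 × 0.005 = $13.16
State tax withheld: $2632.54 × 0.02 = $52.65
Federal income tax: $2632.54 × 0.2457 = $646.82
SDI: $2856.36 × 0.008 = $22.85
Union dues: $21.39
Total deductions = $223.82 + $13.16 + $52.65 + $646.82 + $22.85 + $21.39 = $980.69
Net pay = $2856.36 − $980.69 = $1875.67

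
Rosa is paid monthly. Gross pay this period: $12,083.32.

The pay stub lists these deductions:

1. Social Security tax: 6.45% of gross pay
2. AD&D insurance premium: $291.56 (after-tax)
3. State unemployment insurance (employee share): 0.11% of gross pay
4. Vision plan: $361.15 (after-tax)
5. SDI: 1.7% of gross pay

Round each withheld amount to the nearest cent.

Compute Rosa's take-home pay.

$10,432.53

State unemployment insurance (employee share): $12,083.32 × 0.0011 = $13.29
SDI: $12,083.32 × 0.017 = $205.42
Social Security tax: $12,083.32 × 0.0645 = $779.37
Vision plan: $361.15
AD&D insurance premium: $291.56
Total deductions = $13.29 + $205.42 + $779.37 + $361.15 + $291.56 = $1,650.79
Net pay = $12,083.32 − $1,650.79 = $10,432.53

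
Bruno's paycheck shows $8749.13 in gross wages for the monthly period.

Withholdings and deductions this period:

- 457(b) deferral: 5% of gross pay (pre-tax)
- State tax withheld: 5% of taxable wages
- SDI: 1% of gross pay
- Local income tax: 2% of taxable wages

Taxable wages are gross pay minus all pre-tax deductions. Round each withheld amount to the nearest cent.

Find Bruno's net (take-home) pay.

457(b) deferral: $8749.13 × 0.05 = $437.46
Taxable wages = $8749.13 − $437.46 = $8311.67
State tax withheld: $8311.67 × 0.05 = $415.58
Local income tax: $8311.67 × 0.02 = $166.23
SDI: $8749.13 × 0.01 = $87.49
Total deductions = $437.46 + $415.58 + $166.23 + $87.49 = $1106.76
Net pay = $8749.13 − $1106.76 = $7642.37

$7642.37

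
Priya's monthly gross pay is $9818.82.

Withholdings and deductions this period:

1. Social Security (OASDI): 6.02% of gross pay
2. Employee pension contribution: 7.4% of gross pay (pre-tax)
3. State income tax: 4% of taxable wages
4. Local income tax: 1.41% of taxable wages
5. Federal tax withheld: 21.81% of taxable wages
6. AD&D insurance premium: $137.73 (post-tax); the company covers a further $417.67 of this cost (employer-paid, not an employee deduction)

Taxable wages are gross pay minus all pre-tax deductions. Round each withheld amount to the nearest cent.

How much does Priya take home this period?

$5888.50

Employee pension contribution: $9818.82 × 0.074 = $726.59
Taxable wages = $9818.82 − $726.59 = $9092.23
Local income tax: $9092.23 × 0.0141 = $128.20
Federal tax withheld: $9092.23 × 0.2181 = $1983.02
State income tax: $9092.23 × 0.04 = $363.69
Social Security (OASDI): $9818.82 × 0.0602 = $591.09
AD&D insurance premium: $137.73
(Employer's $417.67 toward AD&D insurance premium is not withheld from the employee.)
Total deductions = $726.59 + $128.20 + $1983.02 + $363.69 + $591.09 + $137.73 = $3930.32
Net pay = $9818.82 − $3930.32 = $5888.50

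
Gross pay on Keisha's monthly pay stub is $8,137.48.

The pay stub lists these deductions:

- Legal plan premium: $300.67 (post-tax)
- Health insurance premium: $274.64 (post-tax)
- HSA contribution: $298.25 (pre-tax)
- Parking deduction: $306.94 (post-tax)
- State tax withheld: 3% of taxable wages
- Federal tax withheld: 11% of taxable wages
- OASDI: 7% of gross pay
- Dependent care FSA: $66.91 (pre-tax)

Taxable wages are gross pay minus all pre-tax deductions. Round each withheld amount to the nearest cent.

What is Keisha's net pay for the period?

Dependent care FSA: $66.91
HSA contribution: $298.25
Pre-tax total = $66.91 + $298.25 = $365.16
Taxable wages = $8,137.48 − $365.16 = $7,772.32
Federal tax withheld: $7,772.32 × 0.11 = $854.96
State tax withheld: $7,772.32 × 0.03 = $233.17
OASDI: $8,137.48 × 0.07 = $569.62
Parking deduction: $306.94
Legal plan premium: $300.67
Health insurance premium: $274.64
Total deductions = $66.91 + $298.25 + $854.96 + $233.17 + $569.62 + $306.94 + $300.67 + $274.64 = $2,905.16
Net pay = $8,137.48 − $2,905.16 = $5,232.32

$5,232.32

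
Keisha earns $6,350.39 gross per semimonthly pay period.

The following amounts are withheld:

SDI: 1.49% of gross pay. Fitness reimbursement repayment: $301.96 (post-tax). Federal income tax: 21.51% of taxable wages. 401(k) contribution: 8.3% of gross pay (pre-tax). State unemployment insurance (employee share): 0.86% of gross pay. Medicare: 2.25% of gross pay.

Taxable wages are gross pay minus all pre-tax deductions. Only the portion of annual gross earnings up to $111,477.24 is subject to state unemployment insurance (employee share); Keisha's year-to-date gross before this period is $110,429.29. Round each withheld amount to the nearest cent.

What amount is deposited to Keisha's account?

401(k) contribution: $6,350.39 × 0.083 = $527.08
Taxable wages = $6,350.39 − $527.08 = $5,823.31
Federal income tax: $5,823.31 × 0.2151 = $1,252.59
SDI: $6,350.39 × 0.0149 = $94.62
State unemployment insurance (employee share): only $111,477.24 − $110,429.29 = $1,047.95 of this check is subject → $1,047.95 × 0.0086 = $9.01
Medicare: $6,350.39 × 0.0225 = $142.88
Fitness reimbursement repayment: $301.96
Total deductions = $527.08 + $1,252.59 + $94.62 + $9.01 + $142.88 + $301.96 = $2,328.14
Net pay = $6,350.39 − $2,328.14 = $4,022.25

$4,022.25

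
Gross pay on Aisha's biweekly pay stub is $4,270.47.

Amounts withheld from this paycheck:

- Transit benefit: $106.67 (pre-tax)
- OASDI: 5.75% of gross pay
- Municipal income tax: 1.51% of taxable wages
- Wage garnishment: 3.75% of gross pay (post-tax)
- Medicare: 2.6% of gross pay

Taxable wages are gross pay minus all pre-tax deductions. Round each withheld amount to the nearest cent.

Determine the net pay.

Transit benefit: $106.67
Taxable wages = $4,270.47 − $106.67 = $4,163.80
Municipal income tax: $4,163.80 × 0.0151 = $62.87
Medicare: $4,270.47 × 0.026 = $111.03
OASDI: $4,270.47 × 0.0575 = $245.55
Wage garnishment: $4,270.47 × 0.0375 = $160.14
Total deductions = $106.67 + $62.87 + $111.03 + $245.55 + $160.14 = $686.26
Net pay = $4,270.47 − $686.26 = $3,584.21

$3,584.21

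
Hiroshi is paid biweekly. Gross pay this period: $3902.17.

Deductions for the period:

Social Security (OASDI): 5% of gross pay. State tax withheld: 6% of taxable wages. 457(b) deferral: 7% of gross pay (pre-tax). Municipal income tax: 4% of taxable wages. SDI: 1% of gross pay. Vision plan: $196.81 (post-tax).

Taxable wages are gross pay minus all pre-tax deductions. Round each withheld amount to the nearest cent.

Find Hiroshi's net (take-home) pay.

$2835.18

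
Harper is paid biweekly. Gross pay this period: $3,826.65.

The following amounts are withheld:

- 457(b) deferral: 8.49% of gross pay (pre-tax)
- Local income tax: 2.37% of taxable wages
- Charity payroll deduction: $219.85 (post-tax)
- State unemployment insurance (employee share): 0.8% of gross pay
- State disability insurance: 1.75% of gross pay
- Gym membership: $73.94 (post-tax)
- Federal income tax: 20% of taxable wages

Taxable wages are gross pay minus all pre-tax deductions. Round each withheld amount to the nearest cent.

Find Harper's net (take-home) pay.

$2,327.06

457(b) deferral: $3,826.65 × 0.0849 = $324.88
Taxable wages = $3,826.65 − $324.88 = $3,501.77
Local income tax: $3,501.77 × 0.0237 = $82.99
Federal income tax: $3,501.77 × 0.2 = $700.35
State unemployment insurance (employee share): $3,826.65 × 0.008 = $30.61
State disability insurance: $3,826.65 × 0.0175 = $66.97
Charity payroll deduction: $219.85
Gym membership: $73.94
Total deductions = $324.88 + $82.99 + $700.35 + $30.61 + $66.97 + $219.85 + $73.94 = $1,499.59
Net pay = $3,826.65 − $1,499.59 = $2,327.06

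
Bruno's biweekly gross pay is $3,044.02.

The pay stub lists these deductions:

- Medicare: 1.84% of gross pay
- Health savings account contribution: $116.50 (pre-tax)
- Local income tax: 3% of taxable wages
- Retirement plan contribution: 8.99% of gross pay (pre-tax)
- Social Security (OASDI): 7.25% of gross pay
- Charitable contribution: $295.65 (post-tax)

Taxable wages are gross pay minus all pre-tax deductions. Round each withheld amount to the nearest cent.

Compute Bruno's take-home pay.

Retirement plan contribution: $3,044.02 × 0.0899 = $273.66
Health savings account contribution: $116.50
Pre-tax total = $273.66 + $116.50 = $390.16
Taxable wages = $3,044.02 − $390.16 = $2,653.86
Local income tax: $2,653.86 × 0.03 = $79.62
Medicare: $3,044.02 × 0.0184 = $56.01
Social Security (OASDI): $3,044.02 × 0.0725 = $220.69
Charitable contribution: $295.65
Total deductions = $273.66 + $116.50 + $79.62 + $56.01 + $220.69 + $295.65 = $1,042.13
Net pay = $3,044.02 − $1,042.13 = $2,001.89

$2,001.89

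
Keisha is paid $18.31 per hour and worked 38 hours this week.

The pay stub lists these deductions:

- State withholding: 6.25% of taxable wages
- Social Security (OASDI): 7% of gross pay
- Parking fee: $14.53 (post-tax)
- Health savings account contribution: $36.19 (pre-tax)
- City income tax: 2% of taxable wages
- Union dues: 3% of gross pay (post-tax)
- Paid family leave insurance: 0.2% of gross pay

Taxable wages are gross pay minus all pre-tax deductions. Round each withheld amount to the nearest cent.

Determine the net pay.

$519.69

Gross pay: 38 × $18.31 = $695.78
Health savings account contribution: $36.19
Taxable wages = $695.78 − $36.19 = $659.59
State withholding: $659.59 × 0.0625 = $41.22
City income tax: $659.59 × 0.02 = $13.19
Paid family leave insurance: $695.78 × 0.002 = $1.39
Social Security (OASDI): $695.78 × 0.07 = $48.70
Parking fee: $14.53
Union dues: $695.78 × 0.03 = $20.87
Total deductions = $36.19 + $41.22 + $13.19 + $1.39 + $48.70 + $14.53 + $20.87 = $176.09
Net pay = $695.78 − $176.09 = $519.69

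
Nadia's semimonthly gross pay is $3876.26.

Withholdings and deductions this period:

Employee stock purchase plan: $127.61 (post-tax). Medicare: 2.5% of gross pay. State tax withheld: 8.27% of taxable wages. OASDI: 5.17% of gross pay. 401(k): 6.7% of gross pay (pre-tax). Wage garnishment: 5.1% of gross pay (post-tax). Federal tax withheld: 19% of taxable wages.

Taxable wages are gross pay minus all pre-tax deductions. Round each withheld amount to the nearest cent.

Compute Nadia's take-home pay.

$2007.71

401(k): $3876.26 × 0.067 = $259.71
Taxable wages = $3876.26 − $259.71 = $3616.55
Federal tax withheld: $3616.55 × 0.19 = $687.14
State tax withheld: $3616.55 × 0.0827 = $299.09
OASDI: $3876.26 × 0.0517 = $200.40
Medicare: $3876.26 × 0.025 = $96.91
Wage garnishment: $3876.26 × 0.051 = $197.69
Employee stock purchase plan: $127.61
Total deductions = $259.71 + $687.14 + $299.09 + $200.40 + $96.91 + $197.69 + $127.61 = $1868.55
Net pay = $3876.26 − $1868.55 = $2007.71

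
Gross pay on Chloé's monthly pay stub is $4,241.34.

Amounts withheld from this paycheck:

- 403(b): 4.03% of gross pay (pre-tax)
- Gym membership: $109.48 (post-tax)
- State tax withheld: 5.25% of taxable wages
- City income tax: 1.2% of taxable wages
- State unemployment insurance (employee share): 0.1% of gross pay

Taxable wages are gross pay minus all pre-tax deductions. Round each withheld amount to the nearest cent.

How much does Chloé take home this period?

403(b): $4,241.34 × 0.0403 = $170.93
Taxable wages = $4,241.34 − $170.93 = $4,070.41
City income tax: $4,070.41 × 0.012 = $48.84
State tax withheld: $4,070.41 × 0.0525 = $213.70
State unemployment insurance (employee share): $4,241.34 × 0.001 = $4.24
Gym membership: $109.48
Total deductions = $170.93 + $48.84 + $213.70 + $4.24 + $109.48 = $547.19
Net pay = $4,241.34 − $547.19 = $3,694.15

$3,694.15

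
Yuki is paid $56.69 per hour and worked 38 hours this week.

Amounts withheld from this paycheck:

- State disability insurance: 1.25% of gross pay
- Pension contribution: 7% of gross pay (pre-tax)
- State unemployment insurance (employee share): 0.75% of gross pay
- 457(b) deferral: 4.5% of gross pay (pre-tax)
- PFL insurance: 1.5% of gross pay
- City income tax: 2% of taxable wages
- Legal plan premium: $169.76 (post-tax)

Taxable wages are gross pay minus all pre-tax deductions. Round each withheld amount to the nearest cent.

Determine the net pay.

$1623.19

Gross pay: 38 × $56.69 = $2154.22
457(b) deferral: $2154.22 × 0.045 = $96.94
Pension contribution: $2154.22 × 0.07 = $150.80
Pre-tax total = $96.94 + $150.80 = $247.74
Taxable wages = $2154.22 − $247.74 = $1906.48
City income tax: $1906.48 × 0.02 = $38.13
State disability insurance: $2154.22 × 0.0125 = $26.93
State unemployment insurance (employee share): $2154.22 × 0.0075 = $16.16
PFL insurance: $2154.22 × 0.015 = $32.31
Legal plan premium: $169.76
Total deductions = $96.94 + $150.80 + $38.13 + $26.93 + $16.16 + $32.31 + $169.76 = $531.03
Net pay = $2154.22 − $531.03 = $1623.19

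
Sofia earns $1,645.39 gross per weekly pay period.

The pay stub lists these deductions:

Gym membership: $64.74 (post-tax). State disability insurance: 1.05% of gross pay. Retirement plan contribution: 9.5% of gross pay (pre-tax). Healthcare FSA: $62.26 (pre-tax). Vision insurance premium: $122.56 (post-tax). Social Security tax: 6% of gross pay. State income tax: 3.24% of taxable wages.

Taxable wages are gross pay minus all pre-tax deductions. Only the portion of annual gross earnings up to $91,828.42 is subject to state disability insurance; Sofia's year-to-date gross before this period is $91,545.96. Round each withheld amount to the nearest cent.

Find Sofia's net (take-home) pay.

Healthcare FSA: $62.26
Retirement plan contribution: $1,645.39 × 0.095 = $156.31
Pre-tax total = $62.26 + $156.31 = $218.57
Taxable wages = $1,645.39 − $218.57 = $1,426.82
State income tax: $1,426.82 × 0.0324 = $46.23
Social Security tax: $1,645.39 × 0.06 = $98.72
State disability insurance: only $91,828.42 − $91,545.96 = $282.46 of this check is subject → $282.46 × 0.0105 = $2.97
Gym membership: $64.74
Vision insurance premium: $122.56
Total deductions = $62.26 + $156.31 + $46.23 + $98.72 + $2.97 + $64.74 + $122.56 = $553.79
Net pay = $1,645.39 − $553.79 = $1,091.60

$1,091.60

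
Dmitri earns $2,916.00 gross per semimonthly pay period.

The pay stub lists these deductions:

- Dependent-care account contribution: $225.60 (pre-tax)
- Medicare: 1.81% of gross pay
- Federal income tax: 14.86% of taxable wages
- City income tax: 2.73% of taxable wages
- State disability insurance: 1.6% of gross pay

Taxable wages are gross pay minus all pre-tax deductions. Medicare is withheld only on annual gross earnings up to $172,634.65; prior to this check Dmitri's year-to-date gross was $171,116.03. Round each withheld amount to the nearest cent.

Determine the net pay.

$2,143.01

Dependent-care account contribution: $225.60
Taxable wages = $2,916.00 − $225.60 = $2,690.40
Federal income tax: $2,690.40 × 0.1486 = $399.79
City income tax: $2,690.40 × 0.0273 = $73.45
Medicare: only $172,634.65 − $171,116.03 = $1,518.62 of this check is subject → $1,518.62 × 0.0181 = $27.49
State disability insurance: $2,916.00 × 0.016 = $46.66
Total deductions = $225.60 + $399.79 + $73.45 + $27.49 + $46.66 = $772.99
Net pay = $2,916.00 − $772.99 = $2,143.01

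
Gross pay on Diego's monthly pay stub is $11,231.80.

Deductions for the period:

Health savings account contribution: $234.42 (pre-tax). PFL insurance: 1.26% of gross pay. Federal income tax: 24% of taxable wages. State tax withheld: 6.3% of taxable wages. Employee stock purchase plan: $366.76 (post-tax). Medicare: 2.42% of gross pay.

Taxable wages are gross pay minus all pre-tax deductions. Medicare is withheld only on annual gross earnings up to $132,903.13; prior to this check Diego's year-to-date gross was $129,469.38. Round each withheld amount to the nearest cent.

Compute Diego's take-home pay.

$7,073.80

Health savings account contribution: $234.42
Taxable wages = $11,231.80 − $234.42 = $10,997.38
Federal income tax: $10,997.38 × 0.24 = $2,639.37
State tax withheld: $10,997.38 × 0.063 = $692.83
Medicare: only $132,903.13 − $129,469.38 = $3,433.75 of this check is subject → $3,433.75 × 0.0242 = $83.10
PFL insurance: $11,231.80 × 0.0126 = $141.52
Employee stock purchase plan: $366.76
Total deductions = $234.42 + $2,639.37 + $692.83 + $83.10 + $141.52 + $366.76 = $4,158.00
Net pay = $11,231.80 − $4,158.00 = $7,073.80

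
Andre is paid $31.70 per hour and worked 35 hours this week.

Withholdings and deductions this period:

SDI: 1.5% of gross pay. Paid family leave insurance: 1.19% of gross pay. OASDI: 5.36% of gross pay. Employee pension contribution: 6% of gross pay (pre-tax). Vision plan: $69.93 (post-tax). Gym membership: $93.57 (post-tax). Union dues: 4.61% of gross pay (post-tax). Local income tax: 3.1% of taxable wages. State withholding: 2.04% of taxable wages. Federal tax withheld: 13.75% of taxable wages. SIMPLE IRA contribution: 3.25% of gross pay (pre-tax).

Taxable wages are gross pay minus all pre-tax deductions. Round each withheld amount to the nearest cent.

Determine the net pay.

Gross pay: 35 × $31.70 = $1,109.50
Employee pension contribution: $1,109.50 × 0.06 = $66.57
SIMPLE IRA contribution: $1,109.50 × 0.0325 = $36.06
Pre-tax total = $66.57 + $36.06 = $102.63
Taxable wages = $1,109.50 − $102.63 = $1,006.87
Federal tax withheld: $1,006.87 × 0.1375 = $138.44
State withholding: $1,006.87 × 0.0204 = $20.54
Local income tax: $1,006.87 × 0.031 = $31.21
Paid family leave insurance: $1,109.50 × 0.0119 = $13.20
SDI: $1,109.50 × 0.015 = $16.64
OASDI: $1,109.50 × 0.0536 = $59.47
Vision plan: $69.93
Gym membership: $93.57
Union dues: $1,109.50 × 0.0461 = $51.15
Total deductions = $66.57 + $36.06 + $138.44 + $20.54 + $31.21 + $13.20 + $16.64 + $59.47 + $69.93 + $93.57 + $51.15 = $596.78
Net pay = $1,109.50 − $596.78 = $512.72

$512.72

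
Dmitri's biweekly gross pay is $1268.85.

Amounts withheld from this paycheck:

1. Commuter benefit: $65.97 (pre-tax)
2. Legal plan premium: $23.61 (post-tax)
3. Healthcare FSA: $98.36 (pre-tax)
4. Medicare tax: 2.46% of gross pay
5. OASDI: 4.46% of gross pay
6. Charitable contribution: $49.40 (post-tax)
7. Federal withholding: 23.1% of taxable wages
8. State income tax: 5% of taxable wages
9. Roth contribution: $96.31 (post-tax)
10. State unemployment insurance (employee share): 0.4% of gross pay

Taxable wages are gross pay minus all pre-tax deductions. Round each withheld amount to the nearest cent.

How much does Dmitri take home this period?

$531.95

Healthcare FSA: $98.36
Commuter benefit: $65.97
Pre-tax total = $98.36 + $65.97 = $164.33
Taxable wages = $1268.85 − $164.33 = $1104.52
State income tax: $1104.52 × 0.05 = $55.23
Federal withholding: $1104.52 × 0.231 = $255.14
State unemployment insurance (employee share): $1268.85 × 0.004 = $5.08
Medicare tax: $1268.85 × 0.0246 = $31.21
OASDI: $1268.85 × 0.0446 = $56.59
Roth contribution: $96.31
Charitable contribution: $49.40
Legal plan premium: $23.61
Total deductions = $98.36 + $65.97 + $55.23 + $255.14 + $5.08 + $31.21 + $56.59 + $96.31 + $49.40 + $23.61 = $736.90
Net pay = $1268.85 − $736.90 = $531.95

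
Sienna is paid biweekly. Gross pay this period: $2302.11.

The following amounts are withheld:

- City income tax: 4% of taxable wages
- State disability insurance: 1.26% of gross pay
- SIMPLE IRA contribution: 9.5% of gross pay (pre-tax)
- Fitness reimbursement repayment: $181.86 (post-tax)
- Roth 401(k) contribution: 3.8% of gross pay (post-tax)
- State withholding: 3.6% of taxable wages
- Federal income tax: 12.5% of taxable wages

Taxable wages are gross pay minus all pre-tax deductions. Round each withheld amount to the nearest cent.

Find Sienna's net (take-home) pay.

SIMPLE IRA contribution: $2302.11 × 0.095 = $218.70
Taxable wages = $2302.11 − $218.70 = $2083.41
State withholding: $2083.41 × 0.036 = $75.00
Federal income tax: $2083.41 × 0.125 = $260.43
City income tax: $2083.41 × 0.04 = $83.34
State disability insurance: $2302.11 × 0.0126 = $29.01
Roth 401(k) contribution: $2302.11 × 0.038 = $87.48
Fitness reimbursement repayment: $181.86
Total deductions = $218.70 + $75.00 + $260.43 + $83.34 + $29.01 + $87.48 + $181.86 = $935.82
Net pay = $2302.11 − $935.82 = $1366.29

$1366.29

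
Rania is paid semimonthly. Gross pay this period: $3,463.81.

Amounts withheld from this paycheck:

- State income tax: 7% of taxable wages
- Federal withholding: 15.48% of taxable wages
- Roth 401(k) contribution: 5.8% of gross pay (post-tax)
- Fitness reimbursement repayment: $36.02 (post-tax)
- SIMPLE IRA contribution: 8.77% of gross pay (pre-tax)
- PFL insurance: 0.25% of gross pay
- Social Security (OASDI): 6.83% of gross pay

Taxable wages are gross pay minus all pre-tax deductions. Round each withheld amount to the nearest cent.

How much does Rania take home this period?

$1,967.50

SIMPLE IRA contribution: $3,463.81 × 0.0877 = $303.78
Taxable wages = $3,463.81 − $303.78 = $3,160.03
Federal withholding: $3,160.03 × 0.1548 = $489.17
State income tax: $3,160.03 × 0.07 = $221.20
Social Security (OASDI): $3,463.81 × 0.0683 = $236.58
PFL insurance: $3,463.81 × 0.0025 = $8.66
Roth 401(k) contribution: $3,463.81 × 0.058 = $200.90
Fitness reimbursement repayment: $36.02
Total deductions = $303.78 + $489.17 + $221.20 + $236.58 + $8.66 + $200.90 + $36.02 = $1,496.31
Net pay = $3,463.81 − $1,496.31 = $1,967.50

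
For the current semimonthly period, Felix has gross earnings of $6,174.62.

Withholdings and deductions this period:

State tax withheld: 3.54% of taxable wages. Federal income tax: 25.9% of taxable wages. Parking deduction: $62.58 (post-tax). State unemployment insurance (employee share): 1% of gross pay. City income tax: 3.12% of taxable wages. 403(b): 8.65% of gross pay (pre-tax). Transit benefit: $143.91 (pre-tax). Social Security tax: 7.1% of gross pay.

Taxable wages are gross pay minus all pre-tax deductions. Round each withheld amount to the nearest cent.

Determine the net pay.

Transit benefit: $143.91
403(b): $6,174.62 × 0.0865 = $534.10
Pre-tax total = $143.91 + $534.10 = $678.01
Taxable wages = $6,174.62 − $678.01 = $5,496.61
Federal income tax: $5,496.61 × 0.259 = $1,423.62
City income tax: $5,496.61 × 0.0312 = $171.49
State tax withheld: $5,496.61 × 0.0354 = $194.58
State unemployment insurance (employee share): $6,174.62 × 0.01 = $61.75
Social Security tax: $6,174.62 × 0.071 = $438.40
Parking deduction: $62.58
Total deductions = $143.91 + $534.10 + $1,423.62 + $171.49 + $194.58 + $61.75 + $438.40 + $62.58 = $3,030.43
Net pay = $6,174.62 − $3,030.43 = $3,144.19

$3,144.19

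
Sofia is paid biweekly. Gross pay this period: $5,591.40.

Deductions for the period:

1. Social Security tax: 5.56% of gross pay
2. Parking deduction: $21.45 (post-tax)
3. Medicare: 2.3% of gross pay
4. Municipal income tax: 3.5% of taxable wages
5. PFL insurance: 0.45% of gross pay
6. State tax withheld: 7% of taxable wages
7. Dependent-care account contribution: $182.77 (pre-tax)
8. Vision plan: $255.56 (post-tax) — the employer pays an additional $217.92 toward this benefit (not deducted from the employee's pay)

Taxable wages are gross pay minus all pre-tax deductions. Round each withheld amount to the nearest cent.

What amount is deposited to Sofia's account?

$4,099.08

Dependent-care account contribution: $182.77
Taxable wages = $5,591.40 − $182.77 = $5,408.63
Municipal income tax: $5,408.63 × 0.035 = $189.30
State tax withheld: $5,408.63 × 0.07 = $378.60
PFL insurance: $5,591.40 × 0.0045 = $25.16
Social Security tax: $5,591.40 × 0.0556 = $310.88
Medicare: $5,591.40 × 0.023 = $128.60
Vision plan: $255.56
Parking deduction: $21.45
(Employer's $217.92 toward vision plan is not withheld from the employee.)
Total deductions = $182.77 + $189.30 + $378.60 + $25.16 + $310.88 + $128.60 + $255.56 + $21.45 = $1,492.32
Net pay = $5,591.40 − $1,492.32 = $4,099.08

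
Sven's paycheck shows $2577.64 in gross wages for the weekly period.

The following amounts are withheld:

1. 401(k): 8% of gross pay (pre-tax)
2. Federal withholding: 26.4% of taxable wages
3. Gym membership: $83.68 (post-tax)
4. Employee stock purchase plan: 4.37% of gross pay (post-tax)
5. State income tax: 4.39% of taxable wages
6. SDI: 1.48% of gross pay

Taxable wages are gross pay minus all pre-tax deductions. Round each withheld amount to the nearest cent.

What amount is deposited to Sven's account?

$1406.79

401(k): $2577.64 × 0.08 = $206.21
Taxable wages = $2577.64 − $206.21 = $2371.43
Federal withholding: $2371.43 × 0.264 = $626.06
State income tax: $2371.43 × 0.0439 = $104.11
SDI: $2577.64 × 0.0148 = $38.15
Employee stock purchase plan: $2577.64 × 0.0437 = $112.64
Gym membership: $83.68
Total deductions = $206.21 + $626.06 + $104.11 + $38.15 + $112.64 + $83.68 = $1170.85
Net pay = $2577.64 − $1170.85 = $1406.79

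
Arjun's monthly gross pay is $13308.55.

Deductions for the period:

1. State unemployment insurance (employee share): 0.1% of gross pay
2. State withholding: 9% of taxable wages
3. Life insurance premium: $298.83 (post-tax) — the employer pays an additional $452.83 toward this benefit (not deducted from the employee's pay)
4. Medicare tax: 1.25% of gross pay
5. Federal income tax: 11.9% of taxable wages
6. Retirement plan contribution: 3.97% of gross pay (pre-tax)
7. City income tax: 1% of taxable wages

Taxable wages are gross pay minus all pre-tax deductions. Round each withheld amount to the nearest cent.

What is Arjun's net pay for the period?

Retirement plan contribution: $13308.55 × 0.0397 = $528.35
Taxable wages = $13308.55 − $528.35 = $12780.20
State withholding: $12780.20 × 0.09 = $1150.22
Federal income tax: $12780.20 × 0.119 = $1520.84
City income tax: $12780.20 × 0.01 = $127.80
State unemployment insurance (employee share): $13308.55 × 0.001 = $13.31
Medicare tax: $13308.55 × 0.0125 = $166.36
Life insurance premium: $298.83
(Employer's $452.83 toward life insurance premium is not withheld from the employee.)
Total deductions = $528.35 + $1150.22 + $1520.84 + $127.80 + $13.31 + $166.36 + $298.83 = $3805.71
Net pay = $13308.55 − $3805.71 = $9502.84

$9502.84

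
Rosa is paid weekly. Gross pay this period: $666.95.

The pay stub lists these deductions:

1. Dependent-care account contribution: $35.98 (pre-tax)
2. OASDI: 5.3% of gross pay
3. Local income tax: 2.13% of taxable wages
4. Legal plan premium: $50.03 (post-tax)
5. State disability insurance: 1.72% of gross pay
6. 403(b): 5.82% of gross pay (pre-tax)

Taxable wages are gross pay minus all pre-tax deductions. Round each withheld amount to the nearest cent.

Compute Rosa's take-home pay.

$482.69

Dependent-care account contribution: $35.98
403(b): $666.95 × 0.0582 = $38.82
Pre-tax total = $35.98 + $38.82 = $74.80
Taxable wages = $666.95 − $74.80 = $592.15
Local income tax: $592.15 × 0.0213 = $12.61
State disability insurance: $666.95 × 0.0172 = $11.47
OASDI: $666.95 × 0.053 = $35.35
Legal plan premium: $50.03
Total deductions = $35.98 + $38.82 + $12.61 + $11.47 + $35.35 + $50.03 = $184.26
Net pay = $666.95 − $184.26 = $482.69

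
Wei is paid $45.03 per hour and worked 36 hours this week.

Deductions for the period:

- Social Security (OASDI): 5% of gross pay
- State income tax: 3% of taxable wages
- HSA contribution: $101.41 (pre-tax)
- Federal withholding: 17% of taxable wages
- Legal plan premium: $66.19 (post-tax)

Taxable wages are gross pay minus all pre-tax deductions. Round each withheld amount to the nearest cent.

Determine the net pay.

$1068.50

Gross pay: 36 × $45.03 = $1621.08
HSA contribution: $101.41
Taxable wages = $1621.08 − $101.41 = $1519.67
State income tax: $1519.67 × 0.03 = $45.59
Federal withholding: $1519.67 × 0.17 = $258.34
Social Security (OASDI): $1621.08 × 0.05 = $81.05
Legal plan premium: $66.19
Total deductions = $101.41 + $45.59 + $258.34 + $81.05 + $66.19 = $552.58
Net pay = $1621.08 − $552.58 = $1068.50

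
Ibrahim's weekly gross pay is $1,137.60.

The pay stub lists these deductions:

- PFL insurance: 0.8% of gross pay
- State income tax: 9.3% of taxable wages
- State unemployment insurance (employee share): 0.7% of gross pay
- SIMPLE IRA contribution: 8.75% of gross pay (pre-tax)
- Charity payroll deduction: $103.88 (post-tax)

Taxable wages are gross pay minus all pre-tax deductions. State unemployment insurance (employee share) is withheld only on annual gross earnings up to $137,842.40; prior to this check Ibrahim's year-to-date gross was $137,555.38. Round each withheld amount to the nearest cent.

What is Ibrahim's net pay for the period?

$826.53

SIMPLE IRA contribution: $1,137.60 × 0.0875 = $99.54
Taxable wages = $1,137.60 − $99.54 = $1,038.06
State income tax: $1,038.06 × 0.093 = $96.54
PFL insurance: $1,137.60 × 0.008 = $9.10
State unemployment insurance (employee share): only $137,842.40 − $137,555.38 = $287.02 of this check is subject → $287.02 × 0.007 = $2.01
Charity payroll deduction: $103.88
Total deductions = $99.54 + $96.54 + $9.10 + $2.01 + $103.88 = $311.07
Net pay = $1,137.60 − $311.07 = $826.53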